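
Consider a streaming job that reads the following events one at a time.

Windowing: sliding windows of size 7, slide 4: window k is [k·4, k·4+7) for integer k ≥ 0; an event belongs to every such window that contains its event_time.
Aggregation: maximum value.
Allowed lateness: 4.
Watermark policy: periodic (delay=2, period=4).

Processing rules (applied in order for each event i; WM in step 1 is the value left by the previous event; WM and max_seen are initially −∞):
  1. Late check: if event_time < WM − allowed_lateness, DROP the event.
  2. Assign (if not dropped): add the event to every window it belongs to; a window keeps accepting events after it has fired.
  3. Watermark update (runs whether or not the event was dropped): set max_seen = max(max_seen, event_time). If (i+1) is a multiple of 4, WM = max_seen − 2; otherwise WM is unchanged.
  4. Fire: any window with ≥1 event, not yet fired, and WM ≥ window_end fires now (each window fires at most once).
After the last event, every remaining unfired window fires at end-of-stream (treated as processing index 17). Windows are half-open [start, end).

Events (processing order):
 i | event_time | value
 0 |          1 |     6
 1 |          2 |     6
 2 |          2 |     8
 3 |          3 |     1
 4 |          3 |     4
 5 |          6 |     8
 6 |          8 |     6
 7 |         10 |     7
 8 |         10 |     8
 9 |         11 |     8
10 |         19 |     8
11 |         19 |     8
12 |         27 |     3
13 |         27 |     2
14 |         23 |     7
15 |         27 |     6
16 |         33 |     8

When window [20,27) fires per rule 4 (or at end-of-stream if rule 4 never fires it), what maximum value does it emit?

7

i=0 t=1 v=6: → [0,7); WM=−∞
i=1 t=2 v=6: → [0,7); WM=−∞
i=2 t=2 v=8: → [0,7); WM=−∞
i=3 t=3 v=1: → [0,7); WM=1
i=4 t=3 v=4: → [0,7); WM=1
i=5 t=6 v=8: → [4,11),[0,7); WM=1
i=6 t=8 v=6: → [8,15),[4,11); WM=1
i=7 t=10 v=7: → [8,15),[4,11); WM=8; [0,7) fires=8
i=8 t=10 v=8: → [8,15),[4,11); WM=8
i=9 t=11 v=8: → [8,15); WM=8
i=10 t=19 v=8: → [16,23); WM=8
i=11 t=19 v=8: → [16,23); WM=17; [4,11) fires=8 [8,15) fires=8
i=12 t=27 v=3: → [24,31); WM=17
i=13 t=27 v=2: → [24,31); WM=17
i=14 t=23 v=7: → [20,27); WM=17
i=15 t=27 v=6: → [24,31); WM=25; [16,23) fires=8
i=16 t=33 v=8: → [32,39),[28,35); WM=25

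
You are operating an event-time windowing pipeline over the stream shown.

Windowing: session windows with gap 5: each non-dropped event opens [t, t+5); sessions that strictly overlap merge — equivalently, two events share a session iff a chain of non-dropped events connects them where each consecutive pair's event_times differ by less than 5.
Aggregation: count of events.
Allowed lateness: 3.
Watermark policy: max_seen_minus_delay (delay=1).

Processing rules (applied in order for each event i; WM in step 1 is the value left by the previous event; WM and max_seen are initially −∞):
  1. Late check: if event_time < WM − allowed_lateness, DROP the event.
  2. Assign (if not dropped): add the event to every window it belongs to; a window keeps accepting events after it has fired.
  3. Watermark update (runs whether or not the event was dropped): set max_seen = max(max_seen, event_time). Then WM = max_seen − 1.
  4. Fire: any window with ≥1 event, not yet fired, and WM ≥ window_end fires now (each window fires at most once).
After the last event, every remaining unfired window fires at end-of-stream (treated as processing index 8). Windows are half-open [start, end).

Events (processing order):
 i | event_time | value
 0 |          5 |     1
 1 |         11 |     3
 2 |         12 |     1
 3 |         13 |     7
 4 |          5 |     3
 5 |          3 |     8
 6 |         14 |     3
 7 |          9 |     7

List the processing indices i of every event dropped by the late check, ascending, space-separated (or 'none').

i=0 t=5 v=1: → [5,10); WM=4
i=1 t=11 v=3: → [11,16); WM=10
i=2 t=12 v=1: → [11,17); WM=11
i=3 t=13 v=7: → [11,18); WM=12
i=4 t=5 v=3: DROP (t<12-3); WM=12
i=5 t=3 v=8: DROP (t<12-3); WM=12
i=6 t=14 v=3: → [11,19); WM=13
i=7 t=9 v=7: DROP (t<13-3); WM=13

4 5 7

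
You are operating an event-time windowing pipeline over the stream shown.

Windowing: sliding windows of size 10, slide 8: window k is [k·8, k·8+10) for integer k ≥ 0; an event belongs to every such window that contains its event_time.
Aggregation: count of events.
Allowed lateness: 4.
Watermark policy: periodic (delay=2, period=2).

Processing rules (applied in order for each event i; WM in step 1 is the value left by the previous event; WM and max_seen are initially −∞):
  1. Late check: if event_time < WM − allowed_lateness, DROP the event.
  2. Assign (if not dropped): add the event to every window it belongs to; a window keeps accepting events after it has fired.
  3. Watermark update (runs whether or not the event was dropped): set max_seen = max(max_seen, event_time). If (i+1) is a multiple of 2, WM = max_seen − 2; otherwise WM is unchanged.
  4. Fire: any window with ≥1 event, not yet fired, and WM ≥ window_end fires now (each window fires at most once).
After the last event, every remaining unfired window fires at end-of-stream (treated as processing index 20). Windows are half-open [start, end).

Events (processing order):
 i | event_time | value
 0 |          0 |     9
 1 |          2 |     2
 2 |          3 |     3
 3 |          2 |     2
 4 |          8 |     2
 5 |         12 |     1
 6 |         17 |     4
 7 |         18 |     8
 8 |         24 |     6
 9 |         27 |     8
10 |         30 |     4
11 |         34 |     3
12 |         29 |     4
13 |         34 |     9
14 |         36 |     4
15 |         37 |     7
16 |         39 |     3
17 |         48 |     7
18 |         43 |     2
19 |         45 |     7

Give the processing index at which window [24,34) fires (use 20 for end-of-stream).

i=0 t=0 v=9: → [0,10); WM=−∞
i=1 t=2 v=2: → [0,10); WM=0
i=2 t=3 v=3: → [0,10); WM=0
i=3 t=2 v=2: → [0,10); WM=1
i=4 t=8 v=2: → [8,18),[0,10); WM=1
i=5 t=12 v=1: → [8,18); WM=10; [0,10) fires=5
i=6 t=17 v=4: → [16,26),[8,18); WM=10
i=7 t=18 v=8: → [16,26); WM=16
i=8 t=24 v=6: → [24,34),[16,26); WM=16
i=9 t=27 v=8: → [24,34); WM=25; [8,18) fires=3
i=10 t=30 v=4: → [24,34); WM=25
i=11 t=34 v=3: → [32,42); WM=32; [16,26) fires=3
i=12 t=29 v=4: → [24,34); WM=32
i=13 t=34 v=9: → [32,42); WM=32
i=14 t=36 v=4: → [32,42); WM=32
i=15 t=37 v=7: → [32,42); WM=35; [24,34) fires=4
i=16 t=39 v=3: → [32,42); WM=35
i=17 t=48 v=7: → [48,58),[40,50); WM=46; [32,42) fires=5
i=18 t=43 v=2: → [40,50); WM=46
i=19 t=45 v=7: → [40,50); WM=46

15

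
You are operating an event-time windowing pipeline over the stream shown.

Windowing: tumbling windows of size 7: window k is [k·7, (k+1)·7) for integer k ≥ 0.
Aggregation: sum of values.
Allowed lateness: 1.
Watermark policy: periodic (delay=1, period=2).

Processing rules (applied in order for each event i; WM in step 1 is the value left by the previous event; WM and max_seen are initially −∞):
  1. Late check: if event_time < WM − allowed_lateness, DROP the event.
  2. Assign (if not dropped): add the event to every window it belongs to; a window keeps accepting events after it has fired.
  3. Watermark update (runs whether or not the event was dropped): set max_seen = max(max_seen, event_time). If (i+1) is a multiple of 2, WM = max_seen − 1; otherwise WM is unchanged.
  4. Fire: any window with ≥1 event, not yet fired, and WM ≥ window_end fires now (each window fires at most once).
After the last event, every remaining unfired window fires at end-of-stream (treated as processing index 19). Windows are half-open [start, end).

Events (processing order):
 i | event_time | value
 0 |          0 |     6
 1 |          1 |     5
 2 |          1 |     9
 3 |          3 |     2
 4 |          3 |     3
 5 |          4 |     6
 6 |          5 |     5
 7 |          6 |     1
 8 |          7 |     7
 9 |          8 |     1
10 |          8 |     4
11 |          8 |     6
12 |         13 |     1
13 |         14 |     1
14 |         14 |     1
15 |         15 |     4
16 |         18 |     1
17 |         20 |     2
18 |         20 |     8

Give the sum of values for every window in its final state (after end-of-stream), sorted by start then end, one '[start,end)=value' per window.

[0,7)=37 [7,14)=19 [14,21)=17

i=0 t=0 v=6: → [0,7); WM=−∞
i=1 t=1 v=5: → [0,7); WM=0
i=2 t=1 v=9: → [0,7); WM=0
i=3 t=3 v=2: → [0,7); WM=2
i=4 t=3 v=3: → [0,7); WM=2
i=5 t=4 v=6: → [0,7); WM=3
i=6 t=5 v=5: → [0,7); WM=3
i=7 t=6 v=1: → [0,7); WM=5
i=8 t=7 v=7: → [7,14); WM=5
i=9 t=8 v=1: → [7,14); WM=7; [0,7) fires=37
i=10 t=8 v=4: → [7,14); WM=7
i=11 t=8 v=6: → [7,14); WM=7
i=12 t=13 v=1: → [7,14); WM=7
i=13 t=14 v=1: → [14,21); WM=13
i=14 t=14 v=1: → [14,21); WM=13
i=15 t=15 v=4: → [14,21); WM=14; [7,14) fires=19
i=16 t=18 v=1: → [14,21); WM=14
i=17 t=20 v=2: → [14,21); WM=19
i=18 t=20 v=8: → [14,21); WM=19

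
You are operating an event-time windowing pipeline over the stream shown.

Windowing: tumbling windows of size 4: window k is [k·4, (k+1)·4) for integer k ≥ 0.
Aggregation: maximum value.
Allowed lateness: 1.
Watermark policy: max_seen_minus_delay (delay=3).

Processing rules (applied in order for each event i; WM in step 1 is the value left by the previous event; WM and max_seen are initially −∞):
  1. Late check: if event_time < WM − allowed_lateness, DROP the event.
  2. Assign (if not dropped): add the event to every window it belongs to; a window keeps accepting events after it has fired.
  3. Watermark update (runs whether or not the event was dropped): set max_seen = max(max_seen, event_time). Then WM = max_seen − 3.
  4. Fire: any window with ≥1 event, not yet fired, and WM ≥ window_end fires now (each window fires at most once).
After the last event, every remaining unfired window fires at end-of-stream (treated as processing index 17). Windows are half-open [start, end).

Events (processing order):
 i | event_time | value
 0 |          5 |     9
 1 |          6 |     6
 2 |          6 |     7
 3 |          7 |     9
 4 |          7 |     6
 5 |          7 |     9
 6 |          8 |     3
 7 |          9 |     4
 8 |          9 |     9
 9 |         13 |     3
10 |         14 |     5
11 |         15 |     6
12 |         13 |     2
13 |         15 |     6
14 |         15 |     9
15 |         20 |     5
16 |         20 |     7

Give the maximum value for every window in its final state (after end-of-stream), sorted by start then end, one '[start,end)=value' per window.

[4,8)=9 [8,12)=9 [12,16)=9 [20,24)=7

i=0 t=5 v=9: → [4,8); WM=2
i=1 t=6 v=6: → [4,8); WM=3
i=2 t=6 v=7: → [4,8); WM=3
i=3 t=7 v=9: → [4,8); WM=4
i=4 t=7 v=6: → [4,8); WM=4
i=5 t=7 v=9: → [4,8); WM=4
i=6 t=8 v=3: → [8,12); WM=5
i=7 t=9 v=4: → [8,12); WM=6
i=8 t=9 v=9: → [8,12); WM=6
i=9 t=13 v=3: → [12,16); WM=10; [4,8) fires=9
i=10 t=14 v=5: → [12,16); WM=11
i=11 t=15 v=6: → [12,16); WM=12; [8,12) fires=9
i=12 t=13 v=2: → [12,16); WM=12
i=13 t=15 v=6: → [12,16); WM=12
i=14 t=15 v=9: → [12,16); WM=12
i=15 t=20 v=5: → [20,24); WM=17; [12,16) fires=9
i=16 t=20 v=7: → [20,24); WM=17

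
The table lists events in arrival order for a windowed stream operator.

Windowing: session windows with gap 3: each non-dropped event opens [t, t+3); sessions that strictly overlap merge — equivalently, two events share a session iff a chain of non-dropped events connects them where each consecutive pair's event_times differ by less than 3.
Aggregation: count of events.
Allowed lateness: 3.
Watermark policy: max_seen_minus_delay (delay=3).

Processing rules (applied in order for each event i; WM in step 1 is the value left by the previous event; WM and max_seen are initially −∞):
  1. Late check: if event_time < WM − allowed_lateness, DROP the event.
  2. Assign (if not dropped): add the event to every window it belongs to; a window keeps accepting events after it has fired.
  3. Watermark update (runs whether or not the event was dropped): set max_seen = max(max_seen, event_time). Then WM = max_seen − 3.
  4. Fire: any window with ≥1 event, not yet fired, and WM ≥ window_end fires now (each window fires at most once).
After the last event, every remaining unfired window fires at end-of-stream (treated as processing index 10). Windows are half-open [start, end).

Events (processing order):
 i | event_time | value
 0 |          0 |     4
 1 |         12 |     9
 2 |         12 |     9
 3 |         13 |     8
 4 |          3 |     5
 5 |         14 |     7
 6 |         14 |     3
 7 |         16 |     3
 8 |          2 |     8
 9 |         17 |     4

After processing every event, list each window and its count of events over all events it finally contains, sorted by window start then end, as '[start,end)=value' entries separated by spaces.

i=0 t=0 v=4: → [0,3); WM=-3
i=1 t=12 v=9: → [12,15); WM=9
i=2 t=12 v=9: → [12,15); WM=9
i=3 t=13 v=8: → [12,16); WM=10
i=4 t=3 v=5: DROP (t<10-3); WM=10
i=5 t=14 v=7: → [12,17); WM=11
i=6 t=14 v=3: → [12,17); WM=11
i=7 t=16 v=3: → [12,19); WM=13
i=8 t=2 v=8: DROP (t<13-3); WM=13
i=9 t=17 v=4: → [12,20); WM=14

[0,3)=1 [12,20)=7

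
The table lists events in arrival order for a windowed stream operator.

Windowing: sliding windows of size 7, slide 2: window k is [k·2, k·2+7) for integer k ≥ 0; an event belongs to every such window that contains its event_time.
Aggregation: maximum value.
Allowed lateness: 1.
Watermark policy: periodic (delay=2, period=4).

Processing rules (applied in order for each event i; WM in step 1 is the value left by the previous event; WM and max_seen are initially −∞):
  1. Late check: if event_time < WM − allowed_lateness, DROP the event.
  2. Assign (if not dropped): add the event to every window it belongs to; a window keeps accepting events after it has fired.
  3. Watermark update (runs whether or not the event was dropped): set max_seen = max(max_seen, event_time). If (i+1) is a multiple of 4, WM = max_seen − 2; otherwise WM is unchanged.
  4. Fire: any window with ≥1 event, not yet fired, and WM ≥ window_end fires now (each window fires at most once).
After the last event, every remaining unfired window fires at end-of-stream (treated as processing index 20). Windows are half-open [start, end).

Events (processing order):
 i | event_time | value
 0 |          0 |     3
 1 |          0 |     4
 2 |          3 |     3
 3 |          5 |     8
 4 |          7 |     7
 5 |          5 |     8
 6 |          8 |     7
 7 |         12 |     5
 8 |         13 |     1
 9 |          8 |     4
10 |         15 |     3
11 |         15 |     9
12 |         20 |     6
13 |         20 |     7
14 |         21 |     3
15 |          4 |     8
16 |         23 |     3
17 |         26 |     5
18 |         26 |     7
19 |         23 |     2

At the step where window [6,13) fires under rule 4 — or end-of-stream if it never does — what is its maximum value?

7

i=0 t=0 v=3: → [0,7); WM=−∞
i=1 t=0 v=4: → [0,7); WM=−∞
i=2 t=3 v=3: → [2,9),[0,7); WM=−∞
i=3 t=5 v=8: → [4,11),[2,9),[0,7); WM=3
i=4 t=7 v=7: → [6,13),[4,11),[2,9); WM=3
i=5 t=5 v=8: → [4,11),[2,9),[0,7); WM=3
i=6 t=8 v=7: → [8,15),[6,13),[4,11),[2,9); WM=3
i=7 t=12 v=5: → [12,19),[10,17),[8,15),[6,13); WM=10; [0,7) fires=8 [2,9) fires=8
i=8 t=13 v=1: → [12,19),[10,17),[8,15); WM=10
i=9 t=8 v=4: DROP (t<10-1); WM=10
i=10 t=15 v=3: → [14,21),[12,19),[10,17); WM=10
i=11 t=15 v=9: → [14,21),[12,19),[10,17); WM=13; [4,11) fires=8 [6,13) fires=7
i=12 t=20 v=6: → [20,27),[18,25),[16,23),[14,21); WM=13
i=13 t=20 v=7: → [20,27),[18,25),[16,23),[14,21); WM=13
i=14 t=21 v=3: → [20,27),[18,25),[16,23); WM=13
i=15 t=4 v=8: DROP (t<13-1); WM=19; [8,15) fires=7 [10,17) fires=9 [12,19) fires=9
i=16 t=23 v=3: → [22,29),[20,27),[18,25); WM=19
i=17 t=26 v=5: → [26,33),[24,31),[22,29),[20,27); WM=19
i=18 t=26 v=7: → [26,33),[24,31),[22,29),[20,27); WM=19
i=19 t=23 v=2: → [22,29),[20,27),[18,25); WM=24; [14,21) fires=9 [16,23) fires=7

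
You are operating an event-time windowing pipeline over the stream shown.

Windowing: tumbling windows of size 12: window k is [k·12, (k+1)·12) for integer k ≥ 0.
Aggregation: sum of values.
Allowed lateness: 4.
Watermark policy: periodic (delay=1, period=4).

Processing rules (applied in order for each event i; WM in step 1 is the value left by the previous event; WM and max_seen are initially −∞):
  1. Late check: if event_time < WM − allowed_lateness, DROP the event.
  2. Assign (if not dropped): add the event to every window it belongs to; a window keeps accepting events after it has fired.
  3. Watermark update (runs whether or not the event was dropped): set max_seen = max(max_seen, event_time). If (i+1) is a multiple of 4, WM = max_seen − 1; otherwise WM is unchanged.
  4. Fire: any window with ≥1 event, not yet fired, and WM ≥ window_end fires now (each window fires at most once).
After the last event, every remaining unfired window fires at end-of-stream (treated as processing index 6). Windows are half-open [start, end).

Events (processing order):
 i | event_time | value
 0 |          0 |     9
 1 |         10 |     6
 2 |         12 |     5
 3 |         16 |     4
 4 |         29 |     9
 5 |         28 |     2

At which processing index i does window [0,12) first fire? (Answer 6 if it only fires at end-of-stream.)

i=0 t=0 v=9: → [0,12); WM=−∞
i=1 t=10 v=6: → [0,12); WM=−∞
i=2 t=12 v=5: → [12,24); WM=−∞
i=3 t=16 v=4: → [12,24); WM=15; [0,12) fires=15
i=4 t=29 v=9: → [24,36); WM=15
i=5 t=28 v=2: → [24,36); WM=15

3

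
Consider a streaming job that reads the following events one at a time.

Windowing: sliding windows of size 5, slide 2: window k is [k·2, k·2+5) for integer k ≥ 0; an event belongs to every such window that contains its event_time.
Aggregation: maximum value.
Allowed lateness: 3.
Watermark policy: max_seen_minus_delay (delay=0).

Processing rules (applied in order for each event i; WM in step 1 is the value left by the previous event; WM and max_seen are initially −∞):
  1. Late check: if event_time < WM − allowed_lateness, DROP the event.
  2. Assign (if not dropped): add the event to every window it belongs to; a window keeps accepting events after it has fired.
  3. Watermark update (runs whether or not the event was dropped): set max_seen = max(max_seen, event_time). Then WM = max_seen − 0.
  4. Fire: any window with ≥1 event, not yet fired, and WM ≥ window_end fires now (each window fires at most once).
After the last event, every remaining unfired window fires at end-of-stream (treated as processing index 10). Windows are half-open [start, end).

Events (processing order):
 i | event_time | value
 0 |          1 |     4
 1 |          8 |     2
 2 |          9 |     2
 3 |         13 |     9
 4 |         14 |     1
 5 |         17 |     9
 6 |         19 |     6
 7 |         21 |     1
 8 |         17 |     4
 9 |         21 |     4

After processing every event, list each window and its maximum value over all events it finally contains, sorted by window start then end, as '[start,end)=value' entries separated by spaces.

i=0 t=1 v=4: → [0,5); WM=1
i=1 t=8 v=2: → [8,13),[6,11),[4,9); WM=8; [0,5) fires=4
i=2 t=9 v=2: → [8,13),[6,11); WM=9; [4,9) fires=2
i=3 t=13 v=9: → [12,17),[10,15); WM=13; [6,11) fires=2 [8,13) fires=2
i=4 t=14 v=1: → [14,19),[12,17),[10,15); WM=14
i=5 t=17 v=9: → [16,21),[14,19); WM=17; [10,15) fires=9 [12,17) fires=9
i=6 t=19 v=6: → [18,23),[16,21); WM=19; [14,19) fires=9
i=7 t=21 v=1: → [20,25),[18,23); WM=21; [16,21) fires=9
i=8 t=17 v=4: DROP (t<21-3); WM=21
i=9 t=21 v=4: → [20,25),[18,23); WM=21

[0,5)=4 [4,9)=2 [6,11)=2 [8,13)=2 [10,15)=9 [12,17)=9 [14,19)=9 [16,21)=9 [18,23)=6 [20,25)=4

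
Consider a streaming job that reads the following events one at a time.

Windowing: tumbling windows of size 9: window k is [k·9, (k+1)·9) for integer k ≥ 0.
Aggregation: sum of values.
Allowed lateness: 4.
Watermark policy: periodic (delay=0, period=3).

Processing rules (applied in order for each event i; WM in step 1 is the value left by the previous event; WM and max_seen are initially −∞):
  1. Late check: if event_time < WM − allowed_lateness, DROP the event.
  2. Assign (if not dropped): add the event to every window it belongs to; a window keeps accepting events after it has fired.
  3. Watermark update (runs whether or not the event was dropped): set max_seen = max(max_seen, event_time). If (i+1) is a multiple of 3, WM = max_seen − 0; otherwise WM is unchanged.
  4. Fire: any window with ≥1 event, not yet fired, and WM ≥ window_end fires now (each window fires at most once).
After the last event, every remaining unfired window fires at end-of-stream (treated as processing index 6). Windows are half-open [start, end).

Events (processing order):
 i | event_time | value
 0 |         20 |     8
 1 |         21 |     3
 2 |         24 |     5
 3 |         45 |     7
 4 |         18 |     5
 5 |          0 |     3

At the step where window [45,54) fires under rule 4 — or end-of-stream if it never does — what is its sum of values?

7

i=0 t=20 v=8: → [18,27); WM=−∞
i=1 t=21 v=3: → [18,27); WM=−∞
i=2 t=24 v=5: → [18,27); WM=24
i=3 t=45 v=7: → [45,54); WM=24
i=4 t=18 v=5: DROP (t<24-4); WM=24
i=5 t=0 v=3: DROP (t<24-4); WM=45; [18,27) fires=16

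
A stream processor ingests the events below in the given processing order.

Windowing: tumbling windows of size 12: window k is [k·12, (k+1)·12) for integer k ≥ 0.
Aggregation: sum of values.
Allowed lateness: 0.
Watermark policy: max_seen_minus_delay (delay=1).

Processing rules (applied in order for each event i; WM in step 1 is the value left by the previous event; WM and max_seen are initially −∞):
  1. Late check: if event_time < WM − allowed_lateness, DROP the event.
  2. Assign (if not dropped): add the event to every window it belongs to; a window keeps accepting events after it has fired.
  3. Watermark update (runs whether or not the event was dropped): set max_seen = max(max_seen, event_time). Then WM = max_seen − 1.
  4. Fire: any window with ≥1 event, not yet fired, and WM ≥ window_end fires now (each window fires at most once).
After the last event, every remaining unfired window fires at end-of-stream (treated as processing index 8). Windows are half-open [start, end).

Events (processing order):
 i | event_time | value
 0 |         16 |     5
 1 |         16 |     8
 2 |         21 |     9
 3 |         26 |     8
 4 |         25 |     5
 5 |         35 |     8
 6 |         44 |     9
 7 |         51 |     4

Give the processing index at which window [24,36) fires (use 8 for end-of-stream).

i=0 t=16 v=5: → [12,24); WM=15
i=1 t=16 v=8: → [12,24); WM=15
i=2 t=21 v=9: → [12,24); WM=20
i=3 t=26 v=8: → [24,36); WM=25; [12,24) fires=22
i=4 t=25 v=5: → [24,36); WM=25
i=5 t=35 v=8: → [24,36); WM=34
i=6 t=44 v=9: → [36,48); WM=43; [24,36) fires=21
i=7 t=51 v=4: → [48,60); WM=50; [36,48) fires=9

6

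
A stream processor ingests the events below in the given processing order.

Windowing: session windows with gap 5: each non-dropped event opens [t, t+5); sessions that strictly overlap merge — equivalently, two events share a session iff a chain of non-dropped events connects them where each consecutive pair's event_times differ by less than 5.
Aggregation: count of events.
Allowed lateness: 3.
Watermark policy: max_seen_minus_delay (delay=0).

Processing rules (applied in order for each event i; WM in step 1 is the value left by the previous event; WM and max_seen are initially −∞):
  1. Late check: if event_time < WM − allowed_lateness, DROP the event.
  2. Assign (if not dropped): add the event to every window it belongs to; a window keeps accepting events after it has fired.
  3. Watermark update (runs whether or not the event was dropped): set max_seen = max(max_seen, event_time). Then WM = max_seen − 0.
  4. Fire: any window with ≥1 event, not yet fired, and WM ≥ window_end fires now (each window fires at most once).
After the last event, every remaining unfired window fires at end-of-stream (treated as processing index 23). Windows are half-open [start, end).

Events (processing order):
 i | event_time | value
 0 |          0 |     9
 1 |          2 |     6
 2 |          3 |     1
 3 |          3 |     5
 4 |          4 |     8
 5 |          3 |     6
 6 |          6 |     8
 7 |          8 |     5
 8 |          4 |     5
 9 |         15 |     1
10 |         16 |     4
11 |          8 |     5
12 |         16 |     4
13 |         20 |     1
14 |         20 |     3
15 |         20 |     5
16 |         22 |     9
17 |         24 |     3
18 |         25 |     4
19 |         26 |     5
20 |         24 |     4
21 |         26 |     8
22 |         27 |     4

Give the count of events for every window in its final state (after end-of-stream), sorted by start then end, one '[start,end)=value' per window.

i=0 t=0 v=9: → [0,5); WM=0
i=1 t=2 v=6: → [0,7); WM=2
i=2 t=3 v=1: → [0,8); WM=3
i=3 t=3 v=5: → [0,8); WM=3
i=4 t=4 v=8: → [0,9); WM=4
i=5 t=3 v=6: → [0,9); WM=4
i=6 t=6 v=8: → [0,11); WM=6
i=7 t=8 v=5: → [0,13); WM=8
i=8 t=4 v=5: DROP (t<8-3); WM=8
i=9 t=15 v=1: → [15,20); WM=15
i=10 t=16 v=4: → [15,21); WM=16
i=11 t=8 v=5: DROP (t<16-3); WM=16
i=12 t=16 v=4: → [15,21); WM=16
i=13 t=20 v=1: → [15,25); WM=20
i=14 t=20 v=3: → [15,25); WM=20
i=15 t=20 v=5: → [15,25); WM=20
i=16 t=22 v=9: → [15,27); WM=22
i=17 t=24 v=3: → [15,29); WM=24
i=18 t=25 v=4: → [15,30); WM=25
i=19 t=26 v=5: → [15,31); WM=26
i=20 t=24 v=4: → [15,31); WM=26
i=21 t=26 v=8: → [15,31); WM=26
i=22 t=27 v=4: → [15,32); WM=27

[0,13)=8 [15,32)=13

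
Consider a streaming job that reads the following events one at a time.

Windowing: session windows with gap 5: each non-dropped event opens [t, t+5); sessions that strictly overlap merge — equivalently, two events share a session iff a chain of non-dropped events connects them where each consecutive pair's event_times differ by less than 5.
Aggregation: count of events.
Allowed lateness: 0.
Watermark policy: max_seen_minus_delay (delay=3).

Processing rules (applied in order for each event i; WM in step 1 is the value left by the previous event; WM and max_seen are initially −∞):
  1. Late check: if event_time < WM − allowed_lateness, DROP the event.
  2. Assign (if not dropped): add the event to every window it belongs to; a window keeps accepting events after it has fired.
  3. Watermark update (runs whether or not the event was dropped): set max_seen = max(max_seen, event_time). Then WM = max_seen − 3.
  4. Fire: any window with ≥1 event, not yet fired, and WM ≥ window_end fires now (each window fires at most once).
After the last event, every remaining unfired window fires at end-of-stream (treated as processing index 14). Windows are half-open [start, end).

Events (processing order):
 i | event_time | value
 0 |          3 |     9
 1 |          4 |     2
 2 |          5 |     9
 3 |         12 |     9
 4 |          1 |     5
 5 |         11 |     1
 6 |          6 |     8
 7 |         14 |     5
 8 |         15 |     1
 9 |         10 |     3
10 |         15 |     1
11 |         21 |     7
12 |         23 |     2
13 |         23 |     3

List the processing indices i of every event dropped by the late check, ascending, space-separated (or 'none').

i=0 t=3 v=9: → [3,8); WM=0
i=1 t=4 v=2: → [3,9); WM=1
i=2 t=5 v=9: → [3,10); WM=2
i=3 t=12 v=9: → [12,17); WM=9
i=4 t=1 v=5: DROP (t<9-0); WM=9
i=5 t=11 v=1: → [11,17); WM=9
i=6 t=6 v=8: DROP (t<9-0); WM=9
i=7 t=14 v=5: → [11,19); WM=11
i=8 t=15 v=1: → [11,20); WM=12
i=9 t=10 v=3: DROP (t<12-0); WM=12
i=10 t=15 v=1: → [11,20); WM=12
i=11 t=21 v=7: → [21,26); WM=18
i=12 t=23 v=2: → [21,28); WM=20
i=13 t=23 v=3: → [21,28); WM=20

4 6 9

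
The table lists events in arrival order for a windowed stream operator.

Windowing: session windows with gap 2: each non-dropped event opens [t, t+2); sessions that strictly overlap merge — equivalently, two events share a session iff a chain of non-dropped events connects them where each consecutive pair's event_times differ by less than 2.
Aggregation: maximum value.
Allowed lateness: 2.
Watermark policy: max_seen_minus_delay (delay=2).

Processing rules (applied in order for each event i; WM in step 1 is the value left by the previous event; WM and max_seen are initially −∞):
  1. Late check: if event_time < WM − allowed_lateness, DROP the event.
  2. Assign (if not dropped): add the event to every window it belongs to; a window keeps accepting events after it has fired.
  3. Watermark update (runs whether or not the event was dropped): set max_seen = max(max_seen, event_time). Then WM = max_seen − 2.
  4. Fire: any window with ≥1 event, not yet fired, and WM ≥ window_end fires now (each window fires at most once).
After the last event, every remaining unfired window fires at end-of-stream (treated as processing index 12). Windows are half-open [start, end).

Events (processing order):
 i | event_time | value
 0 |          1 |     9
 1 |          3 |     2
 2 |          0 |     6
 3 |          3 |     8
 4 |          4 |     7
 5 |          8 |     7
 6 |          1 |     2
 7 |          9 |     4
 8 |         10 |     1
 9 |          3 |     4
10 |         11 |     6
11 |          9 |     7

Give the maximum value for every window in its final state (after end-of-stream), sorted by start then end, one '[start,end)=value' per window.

i=0 t=1 v=9: → [1,3); WM=-1
i=1 t=3 v=2: → [3,5); WM=1
i=2 t=0 v=6: → [0,3); WM=1
i=3 t=3 v=8: → [3,5); WM=1
i=4 t=4 v=7: → [3,6); WM=2
i=5 t=8 v=7: → [8,10); WM=6
i=6 t=1 v=2: DROP (t<6-2); WM=6
i=7 t=9 v=4: → [8,11); WM=7
i=8 t=10 v=1: → [8,12); WM=8
i=9 t=3 v=4: DROP (t<8-2); WM=8
i=10 t=11 v=6: → [8,13); WM=9
i=11 t=9 v=7: → [8,13); WM=9

[0,3)=9 [3,6)=8 [8,13)=7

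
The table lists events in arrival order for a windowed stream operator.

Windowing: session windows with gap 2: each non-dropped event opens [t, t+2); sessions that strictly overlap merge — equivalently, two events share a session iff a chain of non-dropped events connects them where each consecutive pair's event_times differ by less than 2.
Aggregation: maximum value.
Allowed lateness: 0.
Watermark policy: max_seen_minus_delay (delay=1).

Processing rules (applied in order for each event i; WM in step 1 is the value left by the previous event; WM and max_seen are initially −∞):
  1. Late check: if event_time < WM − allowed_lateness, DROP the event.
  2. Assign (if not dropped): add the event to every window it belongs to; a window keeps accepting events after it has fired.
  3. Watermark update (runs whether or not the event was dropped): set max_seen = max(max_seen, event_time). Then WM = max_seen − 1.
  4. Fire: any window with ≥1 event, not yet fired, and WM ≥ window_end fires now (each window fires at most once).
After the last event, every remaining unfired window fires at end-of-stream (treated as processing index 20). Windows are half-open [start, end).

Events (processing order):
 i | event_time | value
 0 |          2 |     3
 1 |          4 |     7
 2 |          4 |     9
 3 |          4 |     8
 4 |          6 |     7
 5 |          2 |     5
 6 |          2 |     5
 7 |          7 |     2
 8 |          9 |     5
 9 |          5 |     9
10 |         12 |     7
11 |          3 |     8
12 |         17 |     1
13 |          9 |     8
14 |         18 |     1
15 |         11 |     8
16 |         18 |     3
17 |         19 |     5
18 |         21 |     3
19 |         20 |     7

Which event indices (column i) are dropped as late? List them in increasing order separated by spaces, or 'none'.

5 6 9 11 13 15

i=0 t=2 v=3: → [2,4); WM=1
i=1 t=4 v=7: → [4,6); WM=3
i=2 t=4 v=9: → [4,6); WM=3
i=3 t=4 v=8: → [4,6); WM=3
i=4 t=6 v=7: → [6,8); WM=5
i=5 t=2 v=5: DROP (t<5-0); WM=5
i=6 t=2 v=5: DROP (t<5-0); WM=5
i=7 t=7 v=2: → [6,9); WM=6
i=8 t=9 v=5: → [9,11); WM=8
i=9 t=5 v=9: DROP (t<8-0); WM=8
i=10 t=12 v=7: → [12,14); WM=11
i=11 t=3 v=8: DROP (t<11-0); WM=11
i=12 t=17 v=1: → [17,19); WM=16
i=13 t=9 v=8: DROP (t<16-0); WM=16
i=14 t=18 v=1: → [17,20); WM=17
i=15 t=11 v=8: DROP (t<17-0); WM=17
i=16 t=18 v=3: → [17,20); WM=17
i=17 t=19 v=5: → [17,21); WM=18
i=18 t=21 v=3: → [21,23); WM=20
i=19 t=20 v=7: → [17,23); WM=20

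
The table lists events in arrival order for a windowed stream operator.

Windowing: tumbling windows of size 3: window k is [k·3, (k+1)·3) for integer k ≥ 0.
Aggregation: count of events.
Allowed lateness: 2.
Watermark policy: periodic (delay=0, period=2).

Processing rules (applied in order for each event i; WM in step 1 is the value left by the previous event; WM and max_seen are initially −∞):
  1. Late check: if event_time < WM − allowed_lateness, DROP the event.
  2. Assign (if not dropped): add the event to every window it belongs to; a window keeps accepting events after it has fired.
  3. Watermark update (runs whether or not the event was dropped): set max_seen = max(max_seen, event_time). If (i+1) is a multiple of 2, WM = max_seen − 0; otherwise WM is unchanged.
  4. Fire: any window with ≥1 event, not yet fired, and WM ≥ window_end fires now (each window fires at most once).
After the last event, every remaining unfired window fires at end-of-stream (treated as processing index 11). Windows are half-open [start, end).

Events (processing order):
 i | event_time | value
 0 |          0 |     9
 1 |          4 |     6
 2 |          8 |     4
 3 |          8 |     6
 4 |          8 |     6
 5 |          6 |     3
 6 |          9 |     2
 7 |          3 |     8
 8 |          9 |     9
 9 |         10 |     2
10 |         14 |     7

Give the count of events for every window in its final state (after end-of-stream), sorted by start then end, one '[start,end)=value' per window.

[0,3)=1 [3,6)=1 [6,9)=4 [9,12)=3 [12,15)=1

i=0 t=0 v=9: → [0,3); WM=−∞
i=1 t=4 v=6: → [3,6); WM=4; [0,3) fires=1
i=2 t=8 v=4: → [6,9); WM=4
i=3 t=8 v=6: → [6,9); WM=8; [3,6) fires=1
i=4 t=8 v=6: → [6,9); WM=8
i=5 t=6 v=3: → [6,9); WM=8
i=6 t=9 v=2: → [9,12); WM=8
i=7 t=3 v=8: DROP (t<8-2); WM=9; [6,9) fires=4
i=8 t=9 v=9: → [9,12); WM=9
i=9 t=10 v=2: → [9,12); WM=10
i=10 t=14 v=7: → [12,15); WM=10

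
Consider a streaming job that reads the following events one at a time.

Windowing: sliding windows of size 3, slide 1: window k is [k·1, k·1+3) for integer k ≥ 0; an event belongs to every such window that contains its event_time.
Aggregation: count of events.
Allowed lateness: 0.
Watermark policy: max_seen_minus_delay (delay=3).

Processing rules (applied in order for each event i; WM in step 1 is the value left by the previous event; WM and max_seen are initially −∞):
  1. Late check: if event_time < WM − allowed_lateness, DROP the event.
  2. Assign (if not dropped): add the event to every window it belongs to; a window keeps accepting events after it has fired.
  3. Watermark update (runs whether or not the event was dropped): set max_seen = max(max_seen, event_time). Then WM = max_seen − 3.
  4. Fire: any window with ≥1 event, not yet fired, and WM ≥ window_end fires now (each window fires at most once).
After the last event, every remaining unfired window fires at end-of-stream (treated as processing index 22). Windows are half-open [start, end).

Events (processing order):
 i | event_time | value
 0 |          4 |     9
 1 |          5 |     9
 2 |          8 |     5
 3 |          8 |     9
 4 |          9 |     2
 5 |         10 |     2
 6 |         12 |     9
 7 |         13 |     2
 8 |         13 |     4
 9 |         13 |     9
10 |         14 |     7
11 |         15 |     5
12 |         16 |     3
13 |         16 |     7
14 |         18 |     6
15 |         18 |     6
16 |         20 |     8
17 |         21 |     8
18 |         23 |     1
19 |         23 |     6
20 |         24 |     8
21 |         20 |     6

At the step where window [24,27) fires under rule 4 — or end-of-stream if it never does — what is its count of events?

i=0 t=4 v=9: → [4,7),[3,6),[2,5); WM=1
i=1 t=5 v=9: → [5,8),[4,7),[3,6); WM=2
i=2 t=8 v=5: → [8,11),[7,10),[6,9); WM=5; [2,5) fires=1
i=3 t=8 v=9: → [8,11),[7,10),[6,9); WM=5
i=4 t=9 v=2: → [9,12),[8,11),[7,10); WM=6; [3,6) fires=2
i=5 t=10 v=2: → [10,13),[9,12),[8,11); WM=7; [4,7) fires=2
i=6 t=12 v=9: → [12,15),[11,14),[10,13); WM=9; [5,8) fires=1 [6,9) fires=2
i=7 t=13 v=2: → [13,16),[12,15),[11,14); WM=10; [7,10) fires=3
i=8 t=13 v=4: → [13,16),[12,15),[11,14); WM=10
i=9 t=13 v=9: → [13,16),[12,15),[11,14); WM=10
i=10 t=14 v=7: → [14,17),[13,16),[12,15); WM=11; [8,11) fires=4
i=11 t=15 v=5: → [15,18),[14,17),[13,16); WM=12; [9,12) fires=2
i=12 t=16 v=3: → [16,19),[15,18),[14,17); WM=13; [10,13) fires=2
i=13 t=16 v=7: → [16,19),[15,18),[14,17); WM=13
i=14 t=18 v=6: → [18,21),[17,20),[16,19); WM=15; [11,14) fires=4 [12,15) fires=5
i=15 t=18 v=6: → [18,21),[17,20),[16,19); WM=15
i=16 t=20 v=8: → [20,23),[19,22),[18,21); WM=17; [13,16) fires=5 [14,17) fires=4
i=17 t=21 v=8: → [21,24),[20,23),[19,22); WM=18; [15,18) fires=3
i=18 t=23 v=1: → [23,26),[22,25),[21,24); WM=20; [16,19) fires=4 [17,20) fires=2
i=19 t=23 v=6: → [23,26),[22,25),[21,24); WM=20
i=20 t=24 v=8: → [24,27),[23,26),[22,25); WM=21; [18,21) fires=3
i=21 t=20 v=6: DROP (t<21-0); WM=21

1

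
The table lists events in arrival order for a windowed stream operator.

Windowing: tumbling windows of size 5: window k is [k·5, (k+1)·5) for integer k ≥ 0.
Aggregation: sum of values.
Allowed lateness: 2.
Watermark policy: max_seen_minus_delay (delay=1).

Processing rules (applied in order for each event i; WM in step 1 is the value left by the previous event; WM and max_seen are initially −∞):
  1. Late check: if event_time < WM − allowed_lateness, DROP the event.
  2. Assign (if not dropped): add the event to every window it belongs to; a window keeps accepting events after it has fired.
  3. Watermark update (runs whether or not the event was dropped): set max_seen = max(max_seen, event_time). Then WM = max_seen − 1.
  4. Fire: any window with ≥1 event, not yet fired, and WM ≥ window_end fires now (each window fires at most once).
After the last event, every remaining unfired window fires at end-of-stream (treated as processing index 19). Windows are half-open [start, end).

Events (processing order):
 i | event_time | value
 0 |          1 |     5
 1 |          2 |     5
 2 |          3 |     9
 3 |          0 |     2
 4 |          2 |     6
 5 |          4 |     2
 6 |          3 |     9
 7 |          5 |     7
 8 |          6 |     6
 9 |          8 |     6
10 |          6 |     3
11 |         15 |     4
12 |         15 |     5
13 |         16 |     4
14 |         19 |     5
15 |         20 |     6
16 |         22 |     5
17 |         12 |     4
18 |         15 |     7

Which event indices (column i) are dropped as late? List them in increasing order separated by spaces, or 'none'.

17 18

i=0 t=1 v=5: → [0,5); WM=0
i=1 t=2 v=5: → [0,5); WM=1
i=2 t=3 v=9: → [0,5); WM=2
i=3 t=0 v=2: → [0,5); WM=2
i=4 t=2 v=6: → [0,5); WM=2
i=5 t=4 v=2: → [0,5); WM=3
i=6 t=3 v=9: → [0,5); WM=3
i=7 t=5 v=7: → [5,10); WM=4
i=8 t=6 v=6: → [5,10); WM=5; [0,5) fires=38
i=9 t=8 v=6: → [5,10); WM=7
i=10 t=6 v=3: → [5,10); WM=7
i=11 t=15 v=4: → [15,20); WM=14; [5,10) fires=22
i=12 t=15 v=5: → [15,20); WM=14
i=13 t=16 v=4: → [15,20); WM=15
i=14 t=19 v=5: → [15,20); WM=18
i=15 t=20 v=6: → [20,25); WM=19
i=16 t=22 v=5: → [20,25); WM=21; [15,20) fires=18
i=17 t=12 v=4: DROP (t<21-2); WM=21
i=18 t=15 v=7: DROP (t<21-2); WM=21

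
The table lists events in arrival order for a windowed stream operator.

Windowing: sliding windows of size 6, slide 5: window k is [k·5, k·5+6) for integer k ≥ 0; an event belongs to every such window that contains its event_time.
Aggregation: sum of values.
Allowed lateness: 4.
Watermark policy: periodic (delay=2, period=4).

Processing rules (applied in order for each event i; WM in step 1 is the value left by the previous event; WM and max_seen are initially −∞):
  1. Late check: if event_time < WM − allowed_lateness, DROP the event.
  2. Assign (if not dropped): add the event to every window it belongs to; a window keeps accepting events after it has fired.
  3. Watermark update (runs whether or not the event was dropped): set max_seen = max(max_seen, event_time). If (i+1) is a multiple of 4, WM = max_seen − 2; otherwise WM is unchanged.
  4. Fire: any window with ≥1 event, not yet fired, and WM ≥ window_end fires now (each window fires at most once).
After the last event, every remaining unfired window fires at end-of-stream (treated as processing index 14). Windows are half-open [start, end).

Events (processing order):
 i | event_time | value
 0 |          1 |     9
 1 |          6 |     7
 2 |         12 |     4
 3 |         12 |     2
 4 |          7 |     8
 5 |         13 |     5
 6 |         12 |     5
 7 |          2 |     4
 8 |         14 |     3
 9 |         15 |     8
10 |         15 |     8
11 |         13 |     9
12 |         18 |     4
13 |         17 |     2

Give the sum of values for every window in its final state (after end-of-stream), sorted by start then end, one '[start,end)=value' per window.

i=0 t=1 v=9: → [0,6); WM=−∞
i=1 t=6 v=7: → [5,11); WM=−∞
i=2 t=12 v=4: → [10,16); WM=−∞
i=3 t=12 v=2: → [10,16); WM=10; [0,6) fires=9
i=4 t=7 v=8: → [5,11); WM=10
i=5 t=13 v=5: → [10,16); WM=10
i=6 t=12 v=5: → [10,16); WM=10
i=7 t=2 v=4: DROP (t<10-4); WM=11; [5,11) fires=15
i=8 t=14 v=3: → [10,16); WM=11
i=9 t=15 v=8: → [15,21),[10,16); WM=11
i=10 t=15 v=8: → [15,21),[10,16); WM=11
i=11 t=13 v=9: → [10,16); WM=13
i=12 t=18 v=4: → [15,21); WM=13
i=13 t=17 v=2: → [15,21); WM=13

[0,6)=9 [5,11)=15 [10,16)=44 [15,21)=22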